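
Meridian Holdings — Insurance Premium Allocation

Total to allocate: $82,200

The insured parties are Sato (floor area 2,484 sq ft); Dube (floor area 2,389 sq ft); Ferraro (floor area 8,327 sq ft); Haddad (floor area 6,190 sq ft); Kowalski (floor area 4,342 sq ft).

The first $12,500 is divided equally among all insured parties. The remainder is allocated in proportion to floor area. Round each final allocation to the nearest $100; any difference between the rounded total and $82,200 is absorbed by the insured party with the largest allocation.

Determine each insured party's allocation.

Equal tier: $12,500 ÷ 5 = $2,500 apiece.
Remainder $69,700 by floor area (total 23,732): Sato 7,295.42 → $7,300; Dube 7,016.40 → $7,000; Ferraro 24,456.09 → $24,500; Haddad 18,179.80 → $18,200; Kowalski 12,752.29 → $12,800.
Rounding difference −$100 on remainder applied to Ferraro.
Totals: Sato $2,500 + $7,300 = $9,800; Dube $2,500 + $7,000 = $9,500; Ferraro $2,500 + $24,400 = $26,900; Haddad $2,500 + $18,200 = $20,700; Kowalski $2,500 + $12,800 = $15,300.

Sato: $9,800; Dube: $9,500; Ferraro: $26,900; Haddad: $20,700; Kowalski: $15,300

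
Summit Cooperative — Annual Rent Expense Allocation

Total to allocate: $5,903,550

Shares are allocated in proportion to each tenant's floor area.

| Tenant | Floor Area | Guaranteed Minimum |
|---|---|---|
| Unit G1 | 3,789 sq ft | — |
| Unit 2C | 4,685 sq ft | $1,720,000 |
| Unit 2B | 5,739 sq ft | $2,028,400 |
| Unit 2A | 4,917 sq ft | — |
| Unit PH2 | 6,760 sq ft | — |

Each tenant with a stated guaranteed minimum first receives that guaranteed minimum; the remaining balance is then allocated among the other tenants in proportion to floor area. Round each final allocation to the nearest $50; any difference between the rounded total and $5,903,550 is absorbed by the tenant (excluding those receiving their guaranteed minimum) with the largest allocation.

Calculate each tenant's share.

Minimums first: Unit 2C $1,720,000; Unit 2B $2,028,400. Remaining pool $2,155,150.
Remaining pool split over remaining floor area 15,466: Unit G1 527,988.06 → $528,000; Unit 2A 685,172.16 → $685,150; Unit PH2 941,989.78 → $942,000.

Unit G1: $528,000 | Unit 2C: $1,720,000 | Unit 2B: $2,028,400 | Unit 2A: $685,150 | Unit PH2: $942,000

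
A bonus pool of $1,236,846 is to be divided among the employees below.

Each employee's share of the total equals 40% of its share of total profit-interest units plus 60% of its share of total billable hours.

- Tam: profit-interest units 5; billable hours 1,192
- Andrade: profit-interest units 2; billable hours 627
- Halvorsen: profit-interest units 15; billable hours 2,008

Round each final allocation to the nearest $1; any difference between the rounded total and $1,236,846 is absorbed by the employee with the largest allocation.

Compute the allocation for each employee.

Profit-interest units total 22; billable hours total 3,827.
Combined weights (40% profit-interest units + 60% billable hours): Tam 0.2778; Andrade 0.1347; Halvorsen 0.5875.
Pro-rata amounts: Tam 343,585.64; Andrade 166,560.09; Halvorsen 726,700.28.
At nearest $1: Tam $343,586; Andrade $166,560; Halvorsen $726,700. Sum = $1,236,846.
Rounded total matches; no reconciliation needed.

Tam: $343,586; Andrade: $166,560; Halvorsen: $726,700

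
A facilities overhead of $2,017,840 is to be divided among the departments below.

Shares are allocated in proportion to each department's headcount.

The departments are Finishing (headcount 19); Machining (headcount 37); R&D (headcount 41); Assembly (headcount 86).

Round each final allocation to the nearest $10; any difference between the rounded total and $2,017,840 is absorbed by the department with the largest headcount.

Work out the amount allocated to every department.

Finishing: $209,500 | Machining: $407,980 | R&D: $452,080 | Assembly: $948,280

Headcount total: 183.
Raw shares: Finishing 19/183 × $2,017,840 = 209,502.51; Machining 37/183 × $2,017,840 = 407,978.58; R&D 41/183 × $2,017,840 = 452,084.37; Assembly 86/183 × $2,017,840 = 948,274.54.
Rounded to nearest $10: Finishing $209,500; Machining $407,980; R&D $452,080; Assembly $948,270. Sum = $2,017,830.
Difference $2,017,840 − $2,017,830 = +$10 applied to largest headcount (Assembly): Assembly becomes $948,280.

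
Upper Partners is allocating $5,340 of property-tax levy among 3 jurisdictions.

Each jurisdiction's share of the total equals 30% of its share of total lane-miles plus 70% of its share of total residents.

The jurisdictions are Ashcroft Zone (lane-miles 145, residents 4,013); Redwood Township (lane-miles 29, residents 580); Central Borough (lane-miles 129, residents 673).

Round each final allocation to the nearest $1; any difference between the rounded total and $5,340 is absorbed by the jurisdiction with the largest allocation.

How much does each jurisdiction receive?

Ashcroft Zone: $3,615; Redwood Township: $565; Central Borough: $1,160

Totals — lane-miles 303, residents 5,266.
Composite weights (30% lane-miles + 70% residents): Ashcroft Zone 0.6770; Redwood Township 0.1058; Central Borough 0.2172.
Unrounded shares: Ashcroft Zone 3,615.21; Redwood Township 565.03; Central Borough 1,159.76.
At nearest $1: Ashcroft Zone $3,615; Redwood Township $565; Central Borough $1,160. Sum = $5,340.
Rounded total matches; no reconciliation needed.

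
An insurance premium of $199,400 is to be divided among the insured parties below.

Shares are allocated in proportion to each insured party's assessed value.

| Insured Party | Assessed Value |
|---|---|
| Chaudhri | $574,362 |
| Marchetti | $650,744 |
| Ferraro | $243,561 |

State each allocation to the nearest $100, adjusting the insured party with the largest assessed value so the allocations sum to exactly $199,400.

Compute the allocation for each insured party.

Chaudhri: $78,000 · Marchetti: $88,300 · Ferraro: $33,100

Assessed value total: 1,468,667.
Pro-rata amounts: Chaudhri 574,362/1,468,667 × $199,400 = 77,980.77; Marchetti 650,744/1,468,667 × $199,400 = 88,351.11; Ferraro 243,561/1,468,667 × $199,400 = 33,068.12.
After rounding ($100): Chaudhri $78,000; Marchetti $88,400; Ferraro $33,100. Sum = $199,500.
Difference $199,400 − $199,500 = −$100 applied to largest assessed value (Marchetti): Marchetti becomes $88,300.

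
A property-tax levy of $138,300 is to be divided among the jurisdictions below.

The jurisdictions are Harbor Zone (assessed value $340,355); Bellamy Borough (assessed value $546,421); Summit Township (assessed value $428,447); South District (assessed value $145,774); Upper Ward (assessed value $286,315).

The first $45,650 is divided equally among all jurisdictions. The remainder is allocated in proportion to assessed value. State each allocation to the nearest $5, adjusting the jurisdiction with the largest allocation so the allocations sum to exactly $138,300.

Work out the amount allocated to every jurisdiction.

$45,650 shared equally gives $9,130 per jurisdiction.
Remainder $92,650 by assessed value (total 1,747,312): Harbor Zone 18,047.09 → $18,045; Bellamy Borough 28,973.59 → $28,975; Summit Township 22,718.10 → $22,720; South District 7,729.56 → $7,730; Upper Ward 15,181.65 → $15,180.
Totals: Harbor Zone $9,130 + $18,045 = $27,175; Bellamy Borough $9,130 + $28,975 = $38,105; Summit Township $9,130 + $22,720 = $31,850; South District $9,130 + $7,730 = $16,860; Upper Ward $9,130 + $15,180 = $24,310.

Harbor Zone: $27,175 | Bellamy Borough: $38,105 | Summit Township: $31,850 | South District: $16,860 | Upper Ward: $24,310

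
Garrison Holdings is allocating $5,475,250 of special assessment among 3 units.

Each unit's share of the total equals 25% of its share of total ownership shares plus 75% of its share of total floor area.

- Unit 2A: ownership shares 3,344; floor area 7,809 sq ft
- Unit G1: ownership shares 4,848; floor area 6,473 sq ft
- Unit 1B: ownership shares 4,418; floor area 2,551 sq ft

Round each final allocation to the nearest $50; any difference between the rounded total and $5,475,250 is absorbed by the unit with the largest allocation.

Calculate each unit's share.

Ownership shares total 12,610; floor area total 16,833.
Combined weights (25% ownership shares + 75% floor area): Unit 2A 0.4142; Unit G1 0.3845; Unit 1B 0.2012.
Unrounded shares: Unit 2A 2,268,008.55; Unit G1 2,105,348.04; Unit 1B 1,101,893.41.
Rounded to nearest $50: Unit 2A $2,268,000; Unit G1 $2,105,350; Unit 1B $1,101,900. Sum = $5,475,250.
No rounding difference to absorb.

Unit 2A: $2,268,000; Unit G1: $2,105,350; Unit 1B: $1,101,900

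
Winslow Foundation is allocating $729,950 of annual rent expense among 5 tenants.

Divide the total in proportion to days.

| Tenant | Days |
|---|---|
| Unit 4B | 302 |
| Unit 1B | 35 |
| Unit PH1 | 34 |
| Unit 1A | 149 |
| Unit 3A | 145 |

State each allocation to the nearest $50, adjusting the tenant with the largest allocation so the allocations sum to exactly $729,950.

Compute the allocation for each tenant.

Unit 4B: $331,550 · Unit 1B: $38,400 · Unit PH1: $37,300 · Unit 1A: $163,550 · Unit 3A: $159,150

Combined days = 665.
Proportional shares: Unit 4B 302/665 × $729,950 = 331,496.09; Unit 1B 35/665 × $729,950 = 38,418.42; Unit PH1 34/665 × $729,950 = 37,320.75; Unit 1A 149/665 × $729,950 = 163,552.71; Unit 3A 145/665 × $729,950 = 159,162.03.
After rounding ($50): Unit 4B $331,500; Unit 1B $38,400; Unit PH1 $37,300; Unit 1A $163,550; Unit 3A $159,150. Sum = $729,900.
Difference $729,950 − $729,900 = +$50 applied to largest allocation (Unit 4B): Unit 4B becomes $331,550.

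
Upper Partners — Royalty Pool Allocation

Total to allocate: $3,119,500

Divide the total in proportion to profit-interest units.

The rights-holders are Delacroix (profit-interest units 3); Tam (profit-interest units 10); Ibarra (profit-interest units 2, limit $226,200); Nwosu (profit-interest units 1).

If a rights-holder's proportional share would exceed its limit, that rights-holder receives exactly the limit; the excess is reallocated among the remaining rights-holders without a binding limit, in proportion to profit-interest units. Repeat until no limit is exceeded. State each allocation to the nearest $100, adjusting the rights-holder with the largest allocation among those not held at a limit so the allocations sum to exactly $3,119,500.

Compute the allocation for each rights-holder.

Delacroix: $620,000 | Tam: $2,066,600 | Ibarra: $226,200 | Nwosu: $206,700

Total profit-interest units = 16.
Unconstrained shares: Delacroix 584,906.25; Tam 1,949,687.50; Ibarra 389,937.50; Nwosu 194,968.75.
Held at cap: Ibarra ($226,200); residual $2,893,300 reallocated over remaining profit-interest units 14.
Shares after redistribution: Delacroix 619,992.86 → $620,000; Tam 2,066,642.86 → $2,066,600; Nwosu 206,664.29 → $206,700.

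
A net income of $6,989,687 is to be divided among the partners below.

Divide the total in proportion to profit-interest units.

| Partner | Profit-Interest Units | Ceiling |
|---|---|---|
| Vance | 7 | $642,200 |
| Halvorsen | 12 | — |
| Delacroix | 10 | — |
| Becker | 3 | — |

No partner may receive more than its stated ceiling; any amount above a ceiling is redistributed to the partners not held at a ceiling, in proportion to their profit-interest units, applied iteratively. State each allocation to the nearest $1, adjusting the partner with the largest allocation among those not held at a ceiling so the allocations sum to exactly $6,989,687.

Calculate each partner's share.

Combined profit-interest units = 32.
Unconstrained shares: Vance 1,528,994.03; Halvorsen 2,621,132.62; Delacroix 2,184,277.19; Becker 655,283.16.
Cap binds for Vance ($642,200); residual $6,347,487 reallocated over remaining profit-interest units 25.
Remaining shares: Halvorsen 3,046,793.76 → $3,046,794; Delacroix 2,538,994.80 → $2,538,995; Becker 761,698.44 → $761,698.

Vance: $642,200 · Halvorsen: $3,046,794 · Delacroix: $2,538,995 · Becker: $761,698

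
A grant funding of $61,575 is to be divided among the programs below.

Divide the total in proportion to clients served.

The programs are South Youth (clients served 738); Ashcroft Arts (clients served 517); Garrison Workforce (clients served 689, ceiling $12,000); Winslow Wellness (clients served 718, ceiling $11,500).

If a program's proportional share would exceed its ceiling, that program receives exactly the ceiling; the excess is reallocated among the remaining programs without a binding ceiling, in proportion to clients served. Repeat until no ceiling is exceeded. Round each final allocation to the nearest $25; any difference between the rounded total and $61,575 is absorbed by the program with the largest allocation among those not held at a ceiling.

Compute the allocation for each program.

South Youth: $22,400 | Ashcroft Arts: $15,675 | Garrison Workforce: $12,000 | Winslow Wellness: $11,500

Total clients served = 2,662.
Proportional shares (ignoring caps): South Youth 17,070.76; Ashcroft Arts 11,958.78; Garrison Workforce 15,937.33; Winslow Wellness 16,608.13.
Capped: Garrison Workforce ($12,000), Winslow Wellness ($11,500); balance $38,075 reallocated over remaining clients served 1,255.
Shares after redistribution: South Youth 22,389.92 → $22,400; Ashcroft Arts 15,685.08 → $15,675.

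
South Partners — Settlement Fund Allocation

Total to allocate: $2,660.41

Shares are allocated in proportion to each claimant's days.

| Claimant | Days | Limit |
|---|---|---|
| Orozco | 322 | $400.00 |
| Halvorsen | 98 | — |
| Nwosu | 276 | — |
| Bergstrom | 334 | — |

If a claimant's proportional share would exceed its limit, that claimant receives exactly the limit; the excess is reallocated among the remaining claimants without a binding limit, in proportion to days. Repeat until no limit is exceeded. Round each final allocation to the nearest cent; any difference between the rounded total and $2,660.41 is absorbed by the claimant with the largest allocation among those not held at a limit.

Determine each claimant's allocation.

Combined days = 1,030.
Pro-rata shares before constraints: Orozco 831.7010; Halvorsen 253.1264; Nwosu 712.8866; Bergstrom 862.6961.
Capped: Orozco ($400.00); residual $2,260.41 reallocated over remaining days 708.
Shares after redistribution: Halvorsen 312.8816 → $312.88; Nwosu 881.1768 → $881.18; Bergstrom 1,066.3516 → $1,066.35.

Orozco: $400.00; Halvorsen: $312.88; Nwosu: $881.18; Bergstrom: $1,066.35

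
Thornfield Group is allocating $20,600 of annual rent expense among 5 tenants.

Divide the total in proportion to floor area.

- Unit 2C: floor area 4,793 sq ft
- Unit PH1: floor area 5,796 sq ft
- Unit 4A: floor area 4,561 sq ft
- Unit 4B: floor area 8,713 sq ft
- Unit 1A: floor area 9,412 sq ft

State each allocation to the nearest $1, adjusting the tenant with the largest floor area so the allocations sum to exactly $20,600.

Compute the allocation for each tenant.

Sum of floor area: 4,793 + 5,796 + 4,561 + 8,713 + 9,412 = 33,275.
Unrounded shares: Unit 2C 2,967.27; Unit PH1 3,588.21; Unit 4A 2,823.64; Unit 4B 5,394.07; Unit 1A 5,826.81.
Rounded to nearest $1: Unit 2C $2,967; Unit PH1 $3,588; Unit 4A $2,824; Unit 4B $5,394; Unit 1A $5,827. Sum = $20,600.
No rounding difference to absorb.

Unit 2C: $2,967 | Unit PH1: $3,588 | Unit 4A: $2,824 | Unit 4B: $5,394 | Unit 1A: $5,827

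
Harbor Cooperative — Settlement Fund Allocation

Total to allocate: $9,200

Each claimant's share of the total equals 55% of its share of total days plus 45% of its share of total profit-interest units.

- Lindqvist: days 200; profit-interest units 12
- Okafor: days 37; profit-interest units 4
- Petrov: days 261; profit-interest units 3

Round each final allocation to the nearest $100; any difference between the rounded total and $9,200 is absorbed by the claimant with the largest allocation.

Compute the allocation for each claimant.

Totals — days 498, profit-interest units 19.
Composite weights (55% days + 45% profit-interest units): Lindqvist 0.5051; Okafor 0.1356; Petrov 0.3593.
Pro-rata amounts: Lindqvist 4,646.87; Okafor 1,247.52; Petrov 3,305.61.
At nearest $100: Lindqvist $4,600; Okafor $1,200; Petrov $3,300. Sum = $9,100.
Difference $9,200 − $9,100 = +$100 applied to largest allocation (Lindqvist): Lindqvist becomes $4,700.

Lindqvist: $4,700 | Okafor: $1,200 | Petrov: $3,300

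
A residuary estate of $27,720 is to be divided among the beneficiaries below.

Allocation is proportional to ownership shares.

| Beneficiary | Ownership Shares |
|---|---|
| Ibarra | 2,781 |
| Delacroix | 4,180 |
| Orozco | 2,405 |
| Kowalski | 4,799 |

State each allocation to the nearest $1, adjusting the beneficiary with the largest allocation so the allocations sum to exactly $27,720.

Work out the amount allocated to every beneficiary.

Ibarra: $5,442; Delacroix: $8,180; Orozco: $4,706; Kowalski: $9,392

Combined ownership shares = 14,165.
Raw shares: Ibarra 2,781/14,165 × $27,720 = 5,442.24; Delacroix 4,180/14,165 × $27,720 = 8,179.99; Orozco 2,405/14,165 × $27,720 = 4,706.43; Kowalski 4,799/14,165 × $27,720 = 9,391.34.
After rounding ($1): Ibarra $5,442; Delacroix $8,180; Orozco $4,706; Kowalski $9,391. Sum = $27,719.
Difference $27,720 − $27,719 = +$1 applied to largest allocation (Kowalski): Kowalski becomes $9,392.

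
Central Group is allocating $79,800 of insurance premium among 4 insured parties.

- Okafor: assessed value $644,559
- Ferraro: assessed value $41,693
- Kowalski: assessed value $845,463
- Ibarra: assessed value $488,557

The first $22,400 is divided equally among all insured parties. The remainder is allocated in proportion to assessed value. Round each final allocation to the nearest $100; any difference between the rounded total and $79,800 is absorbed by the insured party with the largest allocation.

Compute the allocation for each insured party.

Okafor: $23,900 | Ferraro: $6,800 | Kowalski: $29,600 | Ibarra: $19,500

Equal tier: $22,400 ÷ 4 = $5,600 apiece.
Remainder $57,400 by assessed value (total 2,020,272): Okafor 18,313.22 → $18,300; Ferraro 1,184.58 → $1,200; Kowalski 24,021.31 → $24,000; Ibarra 13,880.89 → $13,900.
Totals: Okafor $5,600 + $18,300 = $23,900; Ferraro $5,600 + $1,200 = $6,800; Kowalski $5,600 + $24,000 = $29,600; Ibarra $5,600 + $13,900 = $19,500.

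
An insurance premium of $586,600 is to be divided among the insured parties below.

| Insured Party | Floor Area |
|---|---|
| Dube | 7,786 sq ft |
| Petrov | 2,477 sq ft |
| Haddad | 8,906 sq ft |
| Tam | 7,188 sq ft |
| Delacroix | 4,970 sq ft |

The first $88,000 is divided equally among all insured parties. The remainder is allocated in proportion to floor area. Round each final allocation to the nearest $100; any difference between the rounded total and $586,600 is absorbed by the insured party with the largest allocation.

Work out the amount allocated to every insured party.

Dube: $141,500 | Petrov: $57,000 | Haddad: $159,400 | Tam: $132,000 | Delacroix: $96,700

$88,000 shared equally gives $17,600 per insured party.
Remainder $498,600 by floor area (total 31,327): Dube 123,921.84 → $123,900; Petrov 39,423.89 → $39,400; Haddad 141,747.74 → $141,700; Tam 114,404.09 → $114,400; Delacroix 79,102.44 → $79,100.
Rounding difference +$100 on remainder applied to Haddad.
Totals: Dube $17,600 + $123,900 = $141,500; Petrov $17,600 + $39,400 = $57,000; Haddad $17,600 + $141,800 = $159,400; Tam $17,600 + $114,400 = $132,000; Delacroix $17,600 + $79,100 = $96,700.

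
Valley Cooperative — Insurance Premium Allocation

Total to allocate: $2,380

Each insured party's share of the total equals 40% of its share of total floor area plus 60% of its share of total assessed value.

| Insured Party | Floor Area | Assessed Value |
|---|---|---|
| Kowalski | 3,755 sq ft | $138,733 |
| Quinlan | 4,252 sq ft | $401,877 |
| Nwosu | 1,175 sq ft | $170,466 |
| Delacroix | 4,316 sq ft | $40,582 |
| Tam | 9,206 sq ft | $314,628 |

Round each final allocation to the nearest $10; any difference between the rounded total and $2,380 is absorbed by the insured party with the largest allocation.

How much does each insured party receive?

Totals — floor area 22,704, assessed value 1,066,286.
Composite weights (40% floor area + 60% assessed value): Kowalski 0.1442; Quinlan 0.3010; Nwosu 0.1166; Delacroix 0.0989; Tam 0.3392.
Unrounded shares: Kowalski 343.25; Quinlan 716.50; Nwosu 277.56; Delacroix 235.32; Tam 807.37.
At nearest $10: Kowalski $340; Quinlan $720; Nwosu $280; Delacroix $240; Tam $810. Sum = $2,390.
Difference $2,380 − $2,390 = −$10 applied to largest allocation (Tam): Tam becomes $800.

Kowalski: $340; Quinlan: $720; Nwosu: $280; Delacroix: $240; Tam: $800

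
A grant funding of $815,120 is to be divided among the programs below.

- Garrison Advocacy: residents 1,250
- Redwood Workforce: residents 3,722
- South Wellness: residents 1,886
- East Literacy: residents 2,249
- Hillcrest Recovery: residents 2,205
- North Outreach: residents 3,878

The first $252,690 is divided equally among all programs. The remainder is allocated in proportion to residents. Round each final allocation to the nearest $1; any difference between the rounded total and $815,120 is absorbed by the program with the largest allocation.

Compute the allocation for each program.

Garrison Advocacy: $88,398; Redwood Workforce: $179,927; South Wellness: $111,947; East Literacy: $125,387; Hillcrest Recovery: $123,758; North Outreach: $185,703

First tranche $252,690 split equally: $42,115 each.
Remainder $562,430 by residents (total 15,190): Garrison Advocacy 46,282.92 → $46,283; Redwood Workforce 137,812.01 → $137,812; South Wellness 69,831.66 → $69,832; East Literacy 83,272.22 → $83,272; Hillcrest Recovery 81,643.06 → $81,643; North Outreach 143,588.12 → $143,588.
Totals: Garrison Advocacy $42,115 + $46,283 = $88,398; Redwood Workforce $42,115 + $137,812 = $179,927; South Wellness $42,115 + $69,832 = $111,947; East Literacy $42,115 + $83,272 = $125,387; Hillcrest Recovery $42,115 + $81,643 = $123,758; North Outreach $42,115 + $143,588 = $185,703.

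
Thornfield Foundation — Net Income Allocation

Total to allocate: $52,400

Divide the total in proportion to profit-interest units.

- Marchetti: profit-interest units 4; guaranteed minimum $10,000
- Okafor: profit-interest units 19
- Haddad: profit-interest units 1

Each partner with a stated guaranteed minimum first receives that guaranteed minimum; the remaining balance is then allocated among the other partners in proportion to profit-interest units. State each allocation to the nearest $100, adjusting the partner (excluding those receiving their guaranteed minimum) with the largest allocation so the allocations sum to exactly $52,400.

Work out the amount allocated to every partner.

Marchetti: $10,000 · Okafor: $40,300 · Haddad: $2,100

Guaranteed amounts: Marchetti $10,000. Balance $42,400.
Balance split over remaining profit-interest units 20: Okafor 40,280.00 → $40,300; Haddad 2,120.00 → $2,100.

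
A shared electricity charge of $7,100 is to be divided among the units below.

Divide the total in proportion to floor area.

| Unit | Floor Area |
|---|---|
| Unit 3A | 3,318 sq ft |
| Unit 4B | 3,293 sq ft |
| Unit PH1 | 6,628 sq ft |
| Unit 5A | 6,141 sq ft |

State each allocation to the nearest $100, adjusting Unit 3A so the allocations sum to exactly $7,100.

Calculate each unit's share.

Unit 3A: $1,300 | Unit 4B: $1,200 | Unit PH1: $2,400 | Unit 5A: $2,200

Floor area total: 19,380.
Raw shares: Unit 3A 3,318/19,380 × $7,100 = 1,215.57; Unit 4B 3,293/19,380 × $7,100 = 1,206.41; Unit PH1 6,628/19,380 × $7,100 = 2,428.21; Unit 5A 6,141/19,380 × $7,100 = 2,249.80.
Rounded to nearest $100: Unit 3A $1,200; Unit 4B $1,200; Unit PH1 $2,400; Unit 5A $2,200. Sum = $7,000.
Difference $7,100 − $7,000 = +$100 applied to Unit 3A: Unit 3A becomes $1,300.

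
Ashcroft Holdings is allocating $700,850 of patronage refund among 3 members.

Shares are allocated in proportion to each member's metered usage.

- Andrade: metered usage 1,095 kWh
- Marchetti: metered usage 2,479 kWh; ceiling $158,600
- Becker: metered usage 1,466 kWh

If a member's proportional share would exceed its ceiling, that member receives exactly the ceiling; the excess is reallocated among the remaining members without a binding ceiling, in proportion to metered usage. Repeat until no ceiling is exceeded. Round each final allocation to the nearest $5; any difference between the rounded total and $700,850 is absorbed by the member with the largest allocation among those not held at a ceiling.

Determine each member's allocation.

Total metered usage = 5,040.
Unconstrained shares: Andrade 152,268.01; Marchetti 344,723.64; Becker 203,858.35.
Held at cap: Marchetti ($158,600); balance $542,250 reallocated over remaining metered usage 2,561.
Remaining shares: Andrade 231,848.40 → $231,850; Becker 310,401.60 → $310,400.

Andrade: $231,850 | Marchetti: $158,600 | Becker: $310,400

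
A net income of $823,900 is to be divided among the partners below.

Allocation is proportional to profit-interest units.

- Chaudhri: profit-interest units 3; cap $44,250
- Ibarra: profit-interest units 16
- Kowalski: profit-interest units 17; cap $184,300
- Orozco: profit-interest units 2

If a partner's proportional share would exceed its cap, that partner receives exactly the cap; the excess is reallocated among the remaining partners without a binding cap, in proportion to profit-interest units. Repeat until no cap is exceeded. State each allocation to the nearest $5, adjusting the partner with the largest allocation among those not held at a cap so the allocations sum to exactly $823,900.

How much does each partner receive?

Combined profit-interest units = 38.
Pro-rata shares before constraints: Chaudhri 65,044.74; Ibarra 346,905.26; Kowalski 368,586.84; Orozco 43,363.16.
Cap binds for Chaudhri ($44,250), Kowalski ($184,300); remaining pool $595,350 reallocated over remaining profit-interest units 18.
Shares after redistribution: Ibarra 529,200.00 → $529,200; Orozco 66,150.00 → $66,150.

Chaudhri: $44,250 · Ibarra: $529,200 · Kowalski: $184,300 · Orozco: $66,150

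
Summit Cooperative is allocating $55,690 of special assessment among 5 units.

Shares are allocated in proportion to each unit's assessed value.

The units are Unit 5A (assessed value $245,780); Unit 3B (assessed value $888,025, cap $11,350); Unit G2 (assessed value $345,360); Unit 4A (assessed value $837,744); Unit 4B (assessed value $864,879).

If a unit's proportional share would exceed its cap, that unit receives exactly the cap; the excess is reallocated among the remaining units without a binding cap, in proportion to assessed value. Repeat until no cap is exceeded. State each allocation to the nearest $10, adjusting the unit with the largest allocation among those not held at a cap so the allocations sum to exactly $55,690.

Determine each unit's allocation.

Unit 5A: $4,750; Unit 3B: $11,350; Unit G2: $6,680; Unit 4A: $16,190; Unit 4B: $16,720

Assessed value total: 3,181,788.
Proportional shares (ignoring caps): Unit 5A 4,301.82; Unit 3B 15,542.87; Unit G2 6,044.75; Unit 4A 14,662.81; Unit 4B 15,137.75.
Cap binds for Unit 3B ($11,350); remaining pool $44,340 reallocated over remaining assessed value 2,293,763.
Shares after redistribution: Unit 5A 4,751.09 → $4,750; Unit G2 6,676.04 → $6,680; Unit 4A 16,194.16 → $16,190; Unit 4B 16,718.70 → $16,720.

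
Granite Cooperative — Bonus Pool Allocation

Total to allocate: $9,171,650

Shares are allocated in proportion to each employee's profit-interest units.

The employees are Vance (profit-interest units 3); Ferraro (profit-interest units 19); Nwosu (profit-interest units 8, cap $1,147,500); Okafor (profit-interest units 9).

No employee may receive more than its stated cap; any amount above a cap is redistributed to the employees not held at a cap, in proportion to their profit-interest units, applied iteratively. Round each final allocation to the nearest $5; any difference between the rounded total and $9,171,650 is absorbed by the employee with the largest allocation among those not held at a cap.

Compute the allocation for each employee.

Sum of profit-interest units: 39.
Unconstrained shares: Vance 705,511.54; Ferraro 4,468,239.74; Nwosu 1,881,364.10; Okafor 2,116,534.62.
Cap binds for Nwosu ($1,147,500); residual $8,024,150 reallocated over remaining profit-interest units 31.
Redistributed shares: Vance 776,530.65 → $776,530; Ferraro 4,918,027.42 → $4,918,025; Okafor 2,329,591.94 → $2,329,590.
Rounding difference +$5 applied to Ferraro → $4,918,030.

Vance: $776,530 | Ferraro: $4,918,030 | Nwosu: $1,147,500 | Okafor: $2,329,590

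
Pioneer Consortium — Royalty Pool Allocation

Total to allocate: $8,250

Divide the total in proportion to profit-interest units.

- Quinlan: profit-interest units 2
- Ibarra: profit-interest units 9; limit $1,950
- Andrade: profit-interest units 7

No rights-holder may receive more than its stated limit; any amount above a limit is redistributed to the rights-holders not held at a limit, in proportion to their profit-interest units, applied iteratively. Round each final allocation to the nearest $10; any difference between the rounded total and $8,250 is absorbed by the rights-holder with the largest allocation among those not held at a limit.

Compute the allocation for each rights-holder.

Sum of profit-interest units: 18.
Proportional shares (ignoring caps): Quinlan 916.67; Ibarra 4,125.00; Andrade 3,208.33.
Held at cap: Ibarra ($1,950); residual $6,300 reallocated over remaining profit-interest units 9.
Redistributed shares: Quinlan 1,400.00 → $1,400; Andrade 4,900.00 → $4,900.

Quinlan: $1,400 | Ibarra: $1,950 | Andrade: $4,900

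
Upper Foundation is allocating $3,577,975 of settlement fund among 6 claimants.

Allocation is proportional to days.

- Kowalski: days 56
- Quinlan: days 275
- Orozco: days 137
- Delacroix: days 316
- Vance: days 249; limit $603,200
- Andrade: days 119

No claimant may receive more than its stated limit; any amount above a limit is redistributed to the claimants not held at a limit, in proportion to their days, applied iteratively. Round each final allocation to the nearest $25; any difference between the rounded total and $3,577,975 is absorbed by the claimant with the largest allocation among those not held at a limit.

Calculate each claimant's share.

Kowalski: $184,475 | Quinlan: $905,950 | Orozco: $451,325 | Delacroix: $1,041,000 | Vance: $603,200 | Andrade: $392,025

Days total: 1,152.
Pro-rata shares before constraints: Kowalski 173,929.34; Quinlan 854,117.30; Orozco 425,505.71; Delacroix 981,458.42; Vance 773,364.39; Andrade 369,599.85.
Cap binds for Vance ($603,200); balance $2,974,775 reallocated over remaining days 903.
Shares after redistribution: Kowalski 184,482.17 → $184,475; Quinlan 905,939.23 → $905,950; Orozco 451,322.45 → $451,325; Delacroix 1,041,006.53 → $1,041,000; Andrade 392,024.61 → $392,025.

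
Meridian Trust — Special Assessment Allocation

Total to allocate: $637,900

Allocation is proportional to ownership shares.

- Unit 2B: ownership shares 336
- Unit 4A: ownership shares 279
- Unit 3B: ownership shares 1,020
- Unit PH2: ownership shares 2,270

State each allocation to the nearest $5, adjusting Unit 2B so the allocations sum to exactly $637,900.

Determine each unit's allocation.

Unit 2B: $54,890 · Unit 4A: $45,575 · Unit 3B: $166,620 · Unit PH2: $370,815

Ownership shares total: 3,905.
Raw shares: Unit 2B 336/3,905 × $637,900 = 54,887.17; Unit 4A 279/3,905 × $637,900 = 45,575.95; Unit 3B 1,020/3,905 × $637,900 = 166,621.77; Unit PH2 2,270/3,905 × $637,900 = 370,815.11.
After rounding ($5): Unit 2B $54,885; Unit 4A $45,575; Unit 3B $166,620; Unit PH2 $370,815. Sum = $637,895.
Difference $637,900 − $637,895 = +$5 applied to Unit 2B: Unit 2B becomes $54,890.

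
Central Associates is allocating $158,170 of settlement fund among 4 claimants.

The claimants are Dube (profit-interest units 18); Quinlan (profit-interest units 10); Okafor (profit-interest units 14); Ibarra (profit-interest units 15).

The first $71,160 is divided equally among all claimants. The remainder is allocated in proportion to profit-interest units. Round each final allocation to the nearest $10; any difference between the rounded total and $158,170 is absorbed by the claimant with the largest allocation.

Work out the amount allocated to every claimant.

Dube: $45,270 · Quinlan: $33,050 · Okafor: $39,160 · Ibarra: $40,690

Equal tier: $71,160 ÷ 4 = $17,790 apiece.
Remainder $87,010 by profit-interest units (total 57): Dube 27,476.84 → $27,480; Quinlan 15,264.91 → $15,260; Okafor 21,370.88 → $21,370; Ibarra 22,897.37 → $22,900.
Totals: Dube $17,790 + $27,480 = $45,270; Quinlan $17,790 + $15,260 = $33,050; Okafor $17,790 + $21,370 = $39,160; Ibarra $17,790 + $22,900 = $40,690.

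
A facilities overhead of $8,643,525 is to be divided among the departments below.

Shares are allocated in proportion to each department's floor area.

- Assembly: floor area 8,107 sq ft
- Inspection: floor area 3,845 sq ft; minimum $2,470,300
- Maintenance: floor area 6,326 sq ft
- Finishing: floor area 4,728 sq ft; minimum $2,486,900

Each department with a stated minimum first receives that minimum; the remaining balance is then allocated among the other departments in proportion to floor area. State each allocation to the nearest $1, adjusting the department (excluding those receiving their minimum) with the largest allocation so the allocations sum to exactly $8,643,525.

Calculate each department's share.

Guaranteed amounts: Inspection $2,470,300; Finishing $2,486,900. Remaining pool $3,686,325.
Remaining pool split over remaining floor area 14,433: Assembly 2,070,604.64 → $2,070,605; Maintenance 1,615,720.36 → $1,615,720.

Assembly: $2,070,605; Inspection: $2,470,300; Maintenance: $1,615,720; Finishing: $2,486,900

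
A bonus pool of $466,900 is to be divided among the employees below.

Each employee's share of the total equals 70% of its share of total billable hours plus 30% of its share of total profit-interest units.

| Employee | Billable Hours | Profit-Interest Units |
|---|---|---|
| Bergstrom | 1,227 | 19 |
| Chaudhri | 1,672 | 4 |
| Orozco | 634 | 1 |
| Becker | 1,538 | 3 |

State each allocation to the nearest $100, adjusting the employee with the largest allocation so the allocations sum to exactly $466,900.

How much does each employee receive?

Bergstrom: $177,700; Chaudhri: $128,500; Orozco: $46,000; Becker: $114,700

Totals — billable hours 5,071, profit-interest units 27.
Combined weights (70% billable hours + 30% profit-interest units): Bergstrom 0.3805; Chaudhri 0.2752; Orozco 0.0986; Becker 0.2456.
Pro-rata amounts: Bergstrom 177,648.91; Chaudhri 128,512.85; Orozco 46,049.58; Becker 114,688.66.
After rounding ($100): Bergstrom $177,600; Chaudhri $128,500; Orozco $46,000; Becker $114,700. Sum = $466,800.
Difference $466,900 − $466,800 = +$100 applied to largest allocation (Bergstrom): Bergstrom becomes $177,700.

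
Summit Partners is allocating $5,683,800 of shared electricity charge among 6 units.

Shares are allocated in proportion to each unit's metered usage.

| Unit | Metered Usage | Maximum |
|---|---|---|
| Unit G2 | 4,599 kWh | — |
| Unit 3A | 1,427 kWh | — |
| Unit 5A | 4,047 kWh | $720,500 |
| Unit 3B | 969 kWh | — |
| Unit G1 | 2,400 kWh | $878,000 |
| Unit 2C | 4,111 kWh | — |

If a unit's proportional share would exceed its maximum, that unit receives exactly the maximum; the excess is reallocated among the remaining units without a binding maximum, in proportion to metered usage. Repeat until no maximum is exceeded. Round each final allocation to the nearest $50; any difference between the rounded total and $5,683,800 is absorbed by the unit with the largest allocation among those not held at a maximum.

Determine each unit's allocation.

Metered usage total: 17,553.
Pro-rata shares before constraints: Unit G2 1,489,192.51; Unit 3A 462,073.87; Unit 5A 1,310,450.56; Unit 3B 313,769.85; Unit G1 777,138.95; Unit 2C 1,331,174.26.
Held at cap: Unit 5A ($720,500); balance $4,963,300 reallocated over remaining metered usage 13,506.
Held at cap: Unit G1 ($878,000); balance $4,085,300 reallocated over remaining metered usage 11,106.
Redistributed shares: Unit G2 1,691,724.72 → $1,691,700; Unit 3A 524,916.54 → $524,900; Unit 3B 356,442.98 → $356,450; Unit 2C 1,512,215.77 → $1,512,200.
Rounding difference +$50 applied to Unit G2 → $1,691,750.

Unit G2: $1,691,750 · Unit 3A: $524,900 · Unit 5A: $720,500 · Unit 3B: $356,450 · Unit G1: $878,000 · Unit 2C: $1,512,200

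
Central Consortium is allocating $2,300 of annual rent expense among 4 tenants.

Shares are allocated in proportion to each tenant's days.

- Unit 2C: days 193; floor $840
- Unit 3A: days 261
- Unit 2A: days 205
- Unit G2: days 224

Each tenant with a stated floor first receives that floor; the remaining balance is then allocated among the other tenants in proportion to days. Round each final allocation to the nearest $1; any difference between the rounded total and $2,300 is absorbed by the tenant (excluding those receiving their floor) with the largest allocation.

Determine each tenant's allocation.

Unit 2C: $840 | Unit 3A: $552 | Unit 2A: $434 | Unit G2: $474

Minimums first: Unit 2C $840. Balance $1,460.
Balance split over remaining days 690: Unit 3A 552.26 → $552; Unit 2A 433.77 → $434; Unit G2 473.97 → $474.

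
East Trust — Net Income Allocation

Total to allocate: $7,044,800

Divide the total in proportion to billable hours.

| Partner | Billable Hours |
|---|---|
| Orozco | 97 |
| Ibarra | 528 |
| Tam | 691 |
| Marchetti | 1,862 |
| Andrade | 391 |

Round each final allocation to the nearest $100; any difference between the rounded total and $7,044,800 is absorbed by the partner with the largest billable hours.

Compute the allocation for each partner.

Orozco: $191,500 · Ibarra: $1,042,200 · Tam: $1,364,000 · Marchetti: $3,675,300 · Andrade: $771,800

Billable hours total: 3,569.
Unrounded shares: Orozco 97/3,569 × $7,044,800 = 191,466.97; Ibarra 528/3,569 × $7,044,800 = 1,042,211.94; Tam 691/3,569 × $7,044,800 = 1,363,955.39; Marchetti 1,862/3,569 × $7,044,800 = 3,675,376.18; Andrade 391/3,569 × $7,044,800 = 771,789.52.
Rounded to nearest $100: Orozco $191,500; Ibarra $1,042,200; Tam $1,364,000; Marchetti $3,675,400; Andrade $771,800. Sum = $7,044,900.
Difference $7,044,800 − $7,044,900 = −$100 applied to largest billable hours (Marchetti): Marchetti becomes $3,675,300.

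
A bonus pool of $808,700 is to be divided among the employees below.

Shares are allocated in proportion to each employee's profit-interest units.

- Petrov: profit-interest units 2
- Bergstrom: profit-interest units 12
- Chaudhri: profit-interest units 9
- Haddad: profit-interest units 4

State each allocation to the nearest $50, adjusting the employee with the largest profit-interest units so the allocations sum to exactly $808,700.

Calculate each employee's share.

Petrov: $59,900 | Bergstrom: $359,450 | Chaudhri: $269,550 | Haddad: $119,800

Profit-interest units total: 27.
Pro-rata amounts: Petrov 2/27 × $808,700 = 59,903.70; Bergstrom 12/27 × $808,700 = 359,422.22; Chaudhri 9/27 × $808,700 = 269,566.67; Haddad 4/27 × $808,700 = 119,807.41.
After rounding ($50): Petrov $59,900; Bergstrom $359,400; Chaudhri $269,550; Haddad $119,800. Sum = $808,650.
Difference $808,700 − $808,650 = +$50 applied to largest profit-interest units (Bergstrom): Bergstrom becomes $359,450.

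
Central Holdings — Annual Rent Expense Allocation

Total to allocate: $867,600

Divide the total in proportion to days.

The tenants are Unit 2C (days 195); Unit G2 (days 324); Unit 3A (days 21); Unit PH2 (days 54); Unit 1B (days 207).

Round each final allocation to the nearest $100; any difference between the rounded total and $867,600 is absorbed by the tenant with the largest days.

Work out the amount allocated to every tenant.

Sum of days: 801.
Raw shares: Unit 2C 195/801 × $867,600 = 211,213.48; Unit G2 324/801 × $867,600 = 350,939.33; Unit 3A 21/801 × $867,600 = 22,746.07; Unit PH2 54/801 × $867,600 = 58,489.89; Unit 1B 207/801 × $867,600 = 224,211.24.
Rounded to nearest $100: Unit 2C $211,200; Unit G2 $350,900; Unit 3A $22,700; Unit PH2 $58,500; Unit 1B $224,200. Sum = $867,500.
Difference $867,600 − $867,500 = +$100 applied to largest days (Unit G2): Unit G2 becomes $351,000.

Unit 2C: $211,200 · Unit G2: $351,000 · Unit 3A: $22,700 · Unit PH2: $58,500 · Unit 1B: $224,200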